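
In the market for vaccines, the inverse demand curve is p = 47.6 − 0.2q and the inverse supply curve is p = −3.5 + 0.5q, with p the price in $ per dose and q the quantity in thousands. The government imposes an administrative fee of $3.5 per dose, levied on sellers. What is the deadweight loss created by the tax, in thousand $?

Inverting to q(p) form: qd = 238 − 5p; qs = 2p + 7.
Before the tax: set 238 − 5p = 2p + 7 → p* = $33, q* = 73.
With the tax collected from sellers, supply shifts: qs = 2(p − 3.5) + 7.
Solving gives q = 68 with buyers paying $34 and sellers receiving $30.5 (the $3.5 wedge).
Quantity falls by |ΔQ| = |73 − 68| = 5.
DWL = ½ · t · |ΔQ| = ½ · 3.5 · 5 = $8.75.

Deadweight loss = $8.75 thousand.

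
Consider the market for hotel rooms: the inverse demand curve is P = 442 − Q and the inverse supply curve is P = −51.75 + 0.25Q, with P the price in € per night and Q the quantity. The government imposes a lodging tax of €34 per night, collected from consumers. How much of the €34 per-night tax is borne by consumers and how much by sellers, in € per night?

Rewrite in direct form: Qd = 442 − P and Qs = 4P + 207.
Without the tax, 442 − P = 4P + 207 gives 5P = 235, so P* = €47 and Q* = 395.
With the tax collected from consumers, demand (in seller-price terms) shifts: Qd = 442 − (P + 34).
New equilibrium: consumers pay €74.2, sellers receive €40.2, Q = 367.8. (Wedge: Pb − Ps = 34.)
Burden on consumers: €27.2; on sellers: €6.8. (They sum to €34.)

Consumers bear €27.2 per night; sellers bear €6.8 per night.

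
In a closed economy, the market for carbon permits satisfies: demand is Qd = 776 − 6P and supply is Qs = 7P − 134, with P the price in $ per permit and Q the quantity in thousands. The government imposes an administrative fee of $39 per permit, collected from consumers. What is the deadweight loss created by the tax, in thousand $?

Before the tax: set 776 − 6P = 7P − 134 → P* = $70, Q* = 356.
With the tax collected from consumers, demand (in seller-price terms) shifts: Qd = 776 − 6(P + 39).
Solving gives Q = 230 with consumers paying $91 and producers receiving $52 (the $39 wedge).
Quantity falls by |ΔQ| = |356 − 230| = 126.
DWL = ½ · t · |ΔQ| = ½ · 39 · 126 = $2457.

Deadweight loss = $2457 thousand.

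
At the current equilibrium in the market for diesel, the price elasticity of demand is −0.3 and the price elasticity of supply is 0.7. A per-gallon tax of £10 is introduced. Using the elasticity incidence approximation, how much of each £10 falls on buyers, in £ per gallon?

Buyers bear ≈ £7 per gallon.

Incidence ratio: buyers' share ≈ εs / (εs + |εd|) = 0.7 / (0.7 + 0.3) = 0.7.
So buyers bear ≈ 0.7 × £10 = £7; suppliers bear £3.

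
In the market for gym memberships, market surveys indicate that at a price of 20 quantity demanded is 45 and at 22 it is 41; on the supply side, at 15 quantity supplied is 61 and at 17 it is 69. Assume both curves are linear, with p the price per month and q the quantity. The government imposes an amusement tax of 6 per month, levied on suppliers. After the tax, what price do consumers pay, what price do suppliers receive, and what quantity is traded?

Demand slope: (41 − 45)/(22 − 20) = -2, so qd = 85 − 2p.
Supply slope: (69 − 61)/(17 − 15) = 4, so qs = 4p + 1.
Before the tax: set 85 − 2p = 4p + 1 → p* = 14, q* = 57.
With the tax collected from suppliers, supply shifts: qs = 4(p − 6) + 1.
Solving gives q = 49 with consumers paying 18 and suppliers receiving 12 (the 6 wedge).

Consumers pay 18; suppliers receive 12; quantity = 49.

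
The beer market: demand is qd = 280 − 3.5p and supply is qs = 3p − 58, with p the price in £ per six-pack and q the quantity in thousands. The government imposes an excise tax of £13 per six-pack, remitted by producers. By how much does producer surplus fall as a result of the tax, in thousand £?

Producer surplus falls by £612.5 thousand.

Without the tax, 280 − 3.5p = 3p − 58 gives 6.5p = 338, so p* = £52 and q* = 98.
With the tax collected from producers, supply shifts: qs = 3(p − 13) − 58.
New equilibrium: consumers pay £58, producers receive £45, q = 77. (Wedge: pb − ps = 13.)
ΔPS is the trapezoid between Q = 77 and Q = 98 of height £7: ½ · (98 + 77) · 7 = £612.5.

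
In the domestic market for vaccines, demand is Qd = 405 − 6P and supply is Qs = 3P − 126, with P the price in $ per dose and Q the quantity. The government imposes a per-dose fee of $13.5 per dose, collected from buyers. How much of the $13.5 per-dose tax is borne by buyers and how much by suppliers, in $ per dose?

Before the tax: set 405 − 6P = 3P − 126 → P* = $59, Q* = 51.
With the tax collected from buyers, demand (in seller-price terms) shifts: Qd = 405 − 6(P + 13.5).
New equilibrium: buyers pay $63.5, suppliers receive $50, Q = 24. (Wedge: Pb − Ps = 13.5.)
Burden on buyers: $4.5; on suppliers: $9. (They sum to $13.5.)
The less price-elastic side of the market bears the larger share of a per-unit tax.

Buyers bear $4.5 per dose; suppliers bear $9 per dose.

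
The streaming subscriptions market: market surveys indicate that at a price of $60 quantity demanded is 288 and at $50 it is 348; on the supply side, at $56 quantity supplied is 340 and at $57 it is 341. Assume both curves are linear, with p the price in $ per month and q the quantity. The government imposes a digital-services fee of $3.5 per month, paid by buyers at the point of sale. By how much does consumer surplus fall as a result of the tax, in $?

Demand slope: (348 − 288)/(50 − 60) = -6, so qd = 648 − 6p.
Supply slope: (341 − 340)/(57 − 56) = 1, so qs = p + 284.
Before the tax: set 648 − 6p = p + 284 → p* = $52, q* = 336.
With the tax collected from buyers, demand (in seller-price terms) shifts: qd = 648 − 6(p + 3.5).
Solving gives q = 333 with buyers paying $52.5 and sellers receiving $49 (the $3.5 wedge).
ΔCS is the trapezoid between Q = 333 and Q = 336 of height $0.5: ½ · (336 + 333) · 0.5 = $167.25.

Consumer surplus falls by $167.25.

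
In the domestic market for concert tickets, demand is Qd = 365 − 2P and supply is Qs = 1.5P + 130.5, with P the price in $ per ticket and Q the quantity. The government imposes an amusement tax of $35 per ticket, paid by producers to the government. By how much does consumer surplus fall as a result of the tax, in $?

Consumer surplus falls by $3240.

Without the tax, 365 − 2P = 1.5P + 130.5 gives 3.5P = 234.5, so P* = $67 and Q* = 231.
With the tax collected from producers, supply shifts: Qs = 1.5(P − 35) + 130.5.
New equilibrium: buyers pay $82, producers receive $47, Q = 201. (Wedge: Pb − Ps = 35.)
ΔCS is the trapezoid between Q = 201 and Q = 231 of height $15: ½ · (231 + 201) · 15 = $3240.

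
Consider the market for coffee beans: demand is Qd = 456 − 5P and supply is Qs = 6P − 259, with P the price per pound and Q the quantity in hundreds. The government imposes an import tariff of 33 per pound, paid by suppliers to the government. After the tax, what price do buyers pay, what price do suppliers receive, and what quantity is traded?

Buyers pay 83; suppliers receive 50; quantity = 41.

Before the tax: set 456 − 5P = 6P − 259 → P* = 65, Q* = 131.
With the tax collected from suppliers, supply shifts: Qs = 6(P − 33) − 259.
New equilibrium: buyers pay 83, suppliers receive 50, Q = 41. (Wedge: Pb − Ps = 33.)
The less price-elastic side of the market bears the larger share of a per-unit tax.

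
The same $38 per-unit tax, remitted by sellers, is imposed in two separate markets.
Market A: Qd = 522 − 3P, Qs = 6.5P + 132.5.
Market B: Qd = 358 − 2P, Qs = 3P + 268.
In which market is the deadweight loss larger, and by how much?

Market A, by $615.6.

Market A: pre-tax P* = $41, Q* = 399; post-tax Q = 321; deadweight loss = $1482.
Market B: pre-tax P* = $18, Q* = 322; post-tax Q = 276.4; deadweight loss = $866.4.
Difference: $1482 vs $866.4 → market A is larger by $615.6.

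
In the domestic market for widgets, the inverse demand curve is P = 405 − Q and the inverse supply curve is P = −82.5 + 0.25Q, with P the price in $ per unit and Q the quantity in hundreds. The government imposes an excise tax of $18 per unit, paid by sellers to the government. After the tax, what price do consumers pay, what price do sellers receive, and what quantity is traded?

Rewrite in direct form: Qd = 405 − P and Qs = 4P + 330.
Without the tax, 405 − P = 4P + 330 gives 5P = 75, so P* = $15 and Q* = 390.
With the tax collected from sellers, supply shifts: Qs = 4(P − 18) + 330.
Solving gives Q = 375.6 with consumers paying $29.4 and sellers receiving $11.4 (the $18 wedge).
The less price-elastic side of the market bears the larger share of a per-unit tax.

Consumers pay $29.4; sellers receive $11.4; quantity = 375.6.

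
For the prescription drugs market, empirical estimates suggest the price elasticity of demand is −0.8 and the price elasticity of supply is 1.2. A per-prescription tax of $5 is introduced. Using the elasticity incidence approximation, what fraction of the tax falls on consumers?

Consumers' share ≈ 0.6.

Incidence ratio: consumers' share ≈ εs / (εs + |εd|) = 1.2 / (1.2 + 0.8) = 0.6.
Supply is the more elastic side, so consumers bear the larger share.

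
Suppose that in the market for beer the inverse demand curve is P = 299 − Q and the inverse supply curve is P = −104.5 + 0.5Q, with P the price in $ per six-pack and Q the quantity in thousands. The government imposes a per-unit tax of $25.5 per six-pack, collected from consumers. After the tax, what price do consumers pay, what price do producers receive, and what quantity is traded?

Consumers pay $47; producers receive $21.5; quantity = 252.

Rewrite in direct form: Qd = 299 − P and Qs = 2P + 209.
Without the tax, 299 − P = 2P + 209 gives 3P = 90, so P* = $30 and Q* = 269.
With the tax collected from consumers, demand (in seller-price terms) shifts: Qd = 299 − (P + 25.5).
Solving gives Q = 252 with consumers paying $47 and producers receiving $21.5 (the $25.5 wedge).
The less price-elastic side of the market bears the larger share of a per-unit tax.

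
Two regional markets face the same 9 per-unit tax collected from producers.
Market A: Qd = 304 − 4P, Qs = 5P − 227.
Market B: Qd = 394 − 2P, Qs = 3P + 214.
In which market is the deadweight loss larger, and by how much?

Market A: pre-tax P* = 59, Q* = 68; post-tax Q = 48; deadweight loss = 90.
Market B: pre-tax P* = 36, Q* = 322; post-tax Q = 311.2; deadweight loss = 48.6.
Difference: 90 vs 48.6 → market A is larger by 41.4.

Market A, by 41.4.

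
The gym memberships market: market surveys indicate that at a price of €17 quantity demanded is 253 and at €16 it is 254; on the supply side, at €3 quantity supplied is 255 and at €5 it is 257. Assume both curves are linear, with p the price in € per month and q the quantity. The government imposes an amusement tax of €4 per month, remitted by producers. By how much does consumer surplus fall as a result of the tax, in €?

Consumer surplus falls by €520.

Demand slope: (254 − 253)/(16 − 17) = -1, so qd = 270 − p.
Supply slope: (257 − 255)/(5 − 3) = 1, so qs = p + 252.
Without the tax, 270 − p = p + 252 gives 2p = 18, so p* = €9 and q* = 261.
With the tax collected from producers, supply shifts: qs = (p − 4) + 252.
New equilibrium: consumers pay €11, producers receive €7, q = 259. (Wedge: pb − ps = 4.)
ΔCS is the trapezoid between Q = 259 and Q = 261 of height €2: ½ · (261 + 259) · 2 = €520.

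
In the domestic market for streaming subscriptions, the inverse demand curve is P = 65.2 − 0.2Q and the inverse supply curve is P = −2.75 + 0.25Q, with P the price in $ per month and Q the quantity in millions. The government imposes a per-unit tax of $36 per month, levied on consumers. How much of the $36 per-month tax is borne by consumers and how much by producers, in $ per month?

Rewrite in direct form: Qd = 326 − 5P and Qs = 4P + 11.
Without the tax, 326 − 5P = 4P + 11 gives 9P = 315, so P* = $35 and Q* = 151.
With the tax collected from consumers, demand (in seller-price terms) shifts: Qd = 326 − 5(P + 36).
Solving gives Q = 71 with consumers paying $51 and producers receiving $15 (the $36 wedge).
Burden on consumers: $16; on producers: $20. (They sum to $36.)
The less price-elastic side of the market bears the larger share of a per-unit tax.

Consumers bear $16 per month; producers bear $20 per month.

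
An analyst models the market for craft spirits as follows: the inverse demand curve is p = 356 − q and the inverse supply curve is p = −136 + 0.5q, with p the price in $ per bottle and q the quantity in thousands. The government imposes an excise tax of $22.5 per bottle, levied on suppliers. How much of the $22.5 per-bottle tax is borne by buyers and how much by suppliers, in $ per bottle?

Rewrite in direct form: qd = 356 − p and qs = 2p + 272.
Without the tax, 356 − p = 2p + 272 gives 3p = 84, so p* = $28 and q* = 328.
With the tax collected from suppliers, supply shifts: qs = 2(p − 22.5) + 272.
New equilibrium: buyers pay $43, suppliers receive $20.5, q = 313. (Wedge: pb − ps = 22.5.)
Burden on buyers: $15; on suppliers: $7.5. (They sum to $22.5.)

Buyers bear $15 per bottle; suppliers bear $7.5 per bottle.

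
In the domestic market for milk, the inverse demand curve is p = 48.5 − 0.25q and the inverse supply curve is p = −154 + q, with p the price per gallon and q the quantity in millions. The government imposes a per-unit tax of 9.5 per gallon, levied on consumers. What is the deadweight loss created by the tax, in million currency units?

Deadweight loss = 36.1 million.

Inverting to q(p) form: qd = 194 − 4p; qs = p + 154.
Without the tax, 194 − 4p = p + 154 gives 5p = 40, so p* = 8 and q* = 162.
With the tax collected from consumers, demand (in seller-price terms) shifts: qd = 194 − 4(p + 9.5).
Solving gives q = 154.4 with consumers paying 9.9 and suppliers receiving 0.4 (the 9.5 wedge).
Quantity falls by |ΔQ| = |162 − 154.4| = 7.6.
DWL = ½ · t · |ΔQ| = ½ · 9.5 · 7.6 = 36.1.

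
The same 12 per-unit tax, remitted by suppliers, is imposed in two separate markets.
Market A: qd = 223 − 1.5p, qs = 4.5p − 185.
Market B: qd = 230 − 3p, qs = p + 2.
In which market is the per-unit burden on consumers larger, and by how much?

Market A: pre-tax p* = 68, q* = 121; post-tax q = 107.5; per-unit burden on consumers = 9.
Market B: pre-tax p* = 57, q* = 59; post-tax q = 50; per-unit burden on consumers = 3.
Difference: 9 vs 3 → market A is larger by 6.

Market A, by 6.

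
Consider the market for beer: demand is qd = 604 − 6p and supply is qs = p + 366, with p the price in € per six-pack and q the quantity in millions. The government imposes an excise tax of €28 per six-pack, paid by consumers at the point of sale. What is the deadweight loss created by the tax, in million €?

Before the tax: set 604 − 6p = p + 366 → p* = €34, q* = 400.
With the tax collected from consumers, demand (in seller-price terms) shifts: qd = 604 − 6(p + 28).
Solving gives q = 376 with consumers paying €38 and producers receiving €10 (the €28 wedge).
Quantity falls by |ΔQ| = |400 − 376| = 24.
DWL = ½ · t · |ΔQ| = ½ · 28 · 24 = €336.

Deadweight loss = €336 million.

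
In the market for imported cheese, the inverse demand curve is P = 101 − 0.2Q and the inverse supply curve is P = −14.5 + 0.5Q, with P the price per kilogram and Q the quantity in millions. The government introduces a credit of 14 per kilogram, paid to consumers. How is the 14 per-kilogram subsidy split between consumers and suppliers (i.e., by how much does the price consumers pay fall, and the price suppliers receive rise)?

Rewrite in direct form: Qd = 505 − 5P and Qs = 2P + 29.
Before the subsidy: set 505 − 5P = 2P + 29 → P* = 68, Q* = 165.
With a per-unit subsidy paid to consumers, each effectively pays P − 14, so demand becomes Qd = 505 − 5(P − 14).
New equilibrium: consumers pay 64, suppliers receive 78, Q = 185. (Wedge: Pb − Ps = −14.)
Gain to consumers: 4; to suppliers: 10. (They sum to 14.)

Consumers gain 4 per kilogram; suppliers gain 10 per kilogram.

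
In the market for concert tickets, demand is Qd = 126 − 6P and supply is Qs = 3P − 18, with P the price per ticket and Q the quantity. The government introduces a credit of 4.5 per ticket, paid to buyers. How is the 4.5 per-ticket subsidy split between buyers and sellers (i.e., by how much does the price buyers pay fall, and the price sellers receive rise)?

Buyers gain 1.5 per ticket; sellers gain 3 per ticket.

Before the subsidy: set 126 − 6P = 3P − 18 → P* = 16, Q* = 30.
With a per-unit subsidy paid to buyers, each effectively pays P − 4.5, so demand becomes Qd = 126 − 6(P − 4.5).
Solving gives Q = 39 with buyers paying 14.5 and sellers receiving 19 (the 4.5 wedge).
Gain to buyers: 1.5; to sellers: 3. (They sum to 4.5.)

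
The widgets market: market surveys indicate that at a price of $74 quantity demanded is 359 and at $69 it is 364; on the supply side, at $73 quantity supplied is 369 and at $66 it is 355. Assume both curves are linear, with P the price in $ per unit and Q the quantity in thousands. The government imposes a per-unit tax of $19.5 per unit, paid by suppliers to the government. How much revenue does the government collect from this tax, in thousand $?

Tax revenue = $6825 thousand.

Demand slope: (364 − 359)/(69 − 74) = -1, so Qd = 433 − P.
Supply slope: (355 − 369)/(66 − 73) = 2, so Qs = 2P + 223.
Without the tax, 433 − P = 2P + 223 gives 3P = 210, so P* = $70 and Q* = 363.
With the tax collected from suppliers, supply shifts: Qs = 2(P − 19.5) + 223.
Solving gives Q = 350 with buyers paying $83 and suppliers receiving $63.5 (the $19.5 wedge).
Revenue = t · Q = 19.5 · 350 = $6825.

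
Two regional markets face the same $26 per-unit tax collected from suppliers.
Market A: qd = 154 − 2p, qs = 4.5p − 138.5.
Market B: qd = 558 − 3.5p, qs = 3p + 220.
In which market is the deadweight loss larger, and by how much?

Market B, by $78.

Market A: pre-tax p* = $45, q* = 64; post-tax q = 28; deadweight loss = $468.
Market B: pre-tax p* = $52, q* = 376; post-tax q = 334; deadweight loss = $546.
Difference: $468 vs $546 → market B is larger by $78.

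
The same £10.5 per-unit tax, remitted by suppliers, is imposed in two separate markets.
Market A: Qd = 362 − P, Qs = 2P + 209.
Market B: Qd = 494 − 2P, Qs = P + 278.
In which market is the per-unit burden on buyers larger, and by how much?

Market A, by £3.5.

Market A: pre-tax P* = £51, Q* = 311; post-tax Q = 304; per-unit burden on buyers = £7.
Market B: pre-tax P* = £72, Q* = 350; post-tax Q = 343; per-unit burden on buyers = £3.5.
Difference: £7 vs £3.5 → market A is larger by £3.5.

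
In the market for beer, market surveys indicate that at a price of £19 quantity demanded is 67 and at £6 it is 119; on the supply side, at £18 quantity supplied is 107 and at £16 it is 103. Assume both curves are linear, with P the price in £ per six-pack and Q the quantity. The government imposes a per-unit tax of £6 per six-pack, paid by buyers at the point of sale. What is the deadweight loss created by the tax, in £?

Deadweight loss = £24.

Demand slope: (119 − 67)/(6 − 19) = -4, so Qd = 143 − 4P.
Supply slope: (103 − 107)/(16 − 18) = 2, so Qs = 2P + 71.
Before the tax: set 143 − 4P = 2P + 71 → P* = £12, Q* = 95.
With the tax collected from buyers, demand (in seller-price terms) shifts: Qd = 143 − 4(P + 6).
New equilibrium: buyers pay £14, suppliers receive £8, Q = 87. (Wedge: Pb − Ps = 6.)
Quantity falls by |ΔQ| = |95 − 87| = 8.
DWL = ½ · t · |ΔQ| = ½ · 6 · 8 = £24.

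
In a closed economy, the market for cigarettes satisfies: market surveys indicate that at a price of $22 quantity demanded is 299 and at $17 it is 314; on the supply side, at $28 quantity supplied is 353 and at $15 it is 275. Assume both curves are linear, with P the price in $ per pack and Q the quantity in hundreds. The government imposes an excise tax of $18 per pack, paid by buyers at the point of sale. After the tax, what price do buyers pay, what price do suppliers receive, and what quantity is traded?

Demand slope: (314 − 299)/(17 − 22) = -3, so Qd = 365 − 3P.
Supply slope: (275 − 353)/(15 − 28) = 6, so Qs = 6P + 185.
Before the tax: set 365 − 3P = 6P + 185 → P* = $20, Q* = 305.
With the tax collected from buyers, demand (in seller-price terms) shifts: Qd = 365 − 3(P + 18).
New equilibrium: buyers pay $32, suppliers receive $14, Q = 269. (Wedge: Pb − Ps = 18.)
The less price-elastic side of the market bears the larger share of a per-unit tax.

Buyers pay $32; suppliers receive $14; quantity = 269.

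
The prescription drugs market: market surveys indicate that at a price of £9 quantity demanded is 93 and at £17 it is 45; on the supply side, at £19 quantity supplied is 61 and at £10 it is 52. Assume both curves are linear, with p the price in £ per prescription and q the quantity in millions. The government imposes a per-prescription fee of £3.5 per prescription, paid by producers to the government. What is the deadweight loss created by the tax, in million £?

Deadweight loss = £5.25 million.

Demand slope: (45 − 93)/(17 − 9) = -6, so qd = 147 − 6p.
Supply slope: (52 − 61)/(10 − 19) = 1, so qs = p + 42.
Without the tax, 147 − 6p = p + 42 gives 7p = 105, so p* = £15 and q* = 57.
With the tax collected from producers, supply shifts: qs = (p − 3.5) + 42.
New equilibrium: buyers pay £15.5, producers receive £12, q = 54. (Wedge: pb − ps = 3.5.)
Quantity falls by |ΔQ| = |57 − 54| = 3.
DWL = ½ · t · |ΔQ| = ½ · 3.5 · 3 = £5.25.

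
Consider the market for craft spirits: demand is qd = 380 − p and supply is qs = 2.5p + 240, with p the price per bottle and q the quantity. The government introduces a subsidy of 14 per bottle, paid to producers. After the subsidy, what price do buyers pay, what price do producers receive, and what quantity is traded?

Without the subsidy, 380 − p = 2.5p + 240 gives 3.5p = 140, so p* = 40 and q* = 340.
With a per-unit subsidy paid to producers, each receives p + 14 per unit sold, so supply becomes qs = 2.5(p + 14) + 240.
New equilibrium: buyers pay 30, producers receive 44, q = 350. (Wedge: pb − ps = −14.)

Buyers pay 30; producers receive 44; quantity = 350.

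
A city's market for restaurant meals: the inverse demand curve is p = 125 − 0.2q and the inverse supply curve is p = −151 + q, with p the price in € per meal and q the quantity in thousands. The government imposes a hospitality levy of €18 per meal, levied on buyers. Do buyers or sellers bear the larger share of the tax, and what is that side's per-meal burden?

Sellers bear the larger share: €15 per meal.

Rewrite in direct form: qd = 625 − 5p and qs = p + 151.
Before the tax: set 625 − 5p = p + 151 → p* = €79, q* = 230.
With the tax collected from buyers, demand (in seller-price terms) shifts: qd = 625 − 5(p + 18).
New equilibrium: buyers pay €82, sellers receive €64, q = 215. (Wedge: pb − ps = 18.)
Per-meal burden: buyers €3, sellers €15.
Sellers take the larger share because supply is less price-elastic here (demand slope 5 vs supply slope 1).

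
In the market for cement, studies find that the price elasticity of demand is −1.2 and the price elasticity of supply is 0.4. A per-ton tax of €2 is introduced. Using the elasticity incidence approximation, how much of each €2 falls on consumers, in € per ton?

Incidence ratio: consumers' share ≈ εs / (εs + |εd|) = 0.4 / (0.4 + 1.2) = 0.25.
So consumers bear ≈ 0.25 × €2 = €0.5; sellers bear €1.5.

Consumers bear ≈ €0.5 per ton.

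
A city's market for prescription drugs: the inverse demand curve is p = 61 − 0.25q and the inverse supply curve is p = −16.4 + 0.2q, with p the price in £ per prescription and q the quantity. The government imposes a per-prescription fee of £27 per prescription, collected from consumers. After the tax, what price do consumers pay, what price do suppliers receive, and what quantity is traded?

Consumers pay £33; suppliers receive £6; quantity = 112.

Inverting to q(p) form: qd = 244 − 4p; qs = 5p + 82.
Before the tax: set 244 − 4p = 5p + 82 → p* = £18, q* = 172.
With the tax collected from consumers, demand (in seller-price terms) shifts: qd = 244 − 4(p + 27).
New equilibrium: consumers pay £33, suppliers receive £6, q = 112. (Wedge: pb − ps = 27.)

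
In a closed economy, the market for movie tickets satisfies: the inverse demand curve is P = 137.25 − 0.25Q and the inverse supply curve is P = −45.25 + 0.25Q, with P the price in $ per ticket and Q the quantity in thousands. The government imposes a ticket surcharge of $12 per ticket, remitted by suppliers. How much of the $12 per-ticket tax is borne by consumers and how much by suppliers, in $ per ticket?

Consumers bear $6 per ticket; suppliers bear $6 per ticket.

Rewrite in direct form: Qd = 549 − 4P and Qs = 4P + 181.
Without the tax, 549 − 4P = 4P + 181 gives 8P = 368, so P* = $46 and Q* = 365.
With the tax collected from suppliers, supply shifts: Qs = 4(P − 12) + 181.
New equilibrium: consumers pay $52, suppliers receive $40, Q = 341. (Wedge: Pb − Ps = 12.)
Burden on consumers: $6; on suppliers: $6. (They sum to $12.)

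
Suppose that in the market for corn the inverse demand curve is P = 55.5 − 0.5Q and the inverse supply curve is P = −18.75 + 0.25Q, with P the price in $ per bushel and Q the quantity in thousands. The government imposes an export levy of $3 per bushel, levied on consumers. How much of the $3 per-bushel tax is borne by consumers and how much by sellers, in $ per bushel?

Inverting to Q(P) form: Qd = 111 − 2P; Qs = 4P + 75.
Without the tax, 111 − 2P = 4P + 75 gives 6P = 36, so P* = $6 and Q* = 99.
With the tax collected from consumers, demand (in seller-price terms) shifts: Qd = 111 − 2(P + 3).
New equilibrium: consumers pay $8, sellers receive $5, Q = 95. (Wedge: Pb − Ps = 3.)
Burden on consumers: $2; on sellers: $1. (They sum to $3.)
The less price-elastic side of the market bears the larger share of a per-unit tax.

Consumers bear $2 per bushel; sellers bear $1 per bushel.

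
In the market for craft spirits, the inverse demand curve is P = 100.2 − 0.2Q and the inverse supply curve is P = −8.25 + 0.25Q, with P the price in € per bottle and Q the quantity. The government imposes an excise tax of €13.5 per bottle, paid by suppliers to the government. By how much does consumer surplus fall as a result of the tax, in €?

Consumer surplus falls by €1356.

Rewrite in direct form: Qd = 501 − 5P and Qs = 4P + 33.
Without the tax, 501 − 5P = 4P + 33 gives 9P = 468, so P* = €52 and Q* = 241.
With the tax collected from suppliers, supply shifts: Qs = 4(P − 13.5) + 33.
New equilibrium: buyers pay €58, suppliers receive €44.5, Q = 211. (Wedge: Pb − Ps = 13.5.)
ΔCS is the trapezoid between Q = 211 and Q = 241 of height €6: ½ · (241 + 211) · 6 = €1356.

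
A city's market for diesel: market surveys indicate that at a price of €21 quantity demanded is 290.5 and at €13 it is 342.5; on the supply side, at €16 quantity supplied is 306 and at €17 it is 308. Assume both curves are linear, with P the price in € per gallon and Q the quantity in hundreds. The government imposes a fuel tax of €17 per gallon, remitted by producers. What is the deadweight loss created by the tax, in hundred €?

Deadweight loss = €221 hundred.

Demand slope: (342.5 − 290.5)/(13 − 21) = -6.5, so Qd = 427 − 6.5P.
Supply slope: (308 − 306)/(17 − 16) = 2, so Qs = 2P + 274.
Before the tax: set 427 − 6.5P = 2P + 274 → P* = €18, Q* = 310.
With the tax collected from producers, supply shifts: Qs = 2(P − 17) + 274.
Solving gives Q = 284 with buyers paying €22 and producers receiving €5 (the €17 wedge).
Quantity falls by |ΔQ| = |310 − 284| = 26.
DWL = ½ · t · |ΔQ| = ½ · 17 · 26 = €221.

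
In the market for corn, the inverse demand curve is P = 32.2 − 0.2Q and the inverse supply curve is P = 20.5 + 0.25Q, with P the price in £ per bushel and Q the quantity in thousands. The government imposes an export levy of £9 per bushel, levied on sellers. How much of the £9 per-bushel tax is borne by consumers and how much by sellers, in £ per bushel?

Rewrite in direct form: Qd = 161 − 5P and Qs = 4P − 82.
Before the tax: set 161 − 5P = 4P − 82 → P* = £27, Q* = 26.
With the tax collected from sellers, supply shifts: Qs = 4(P − 9) − 82.
Solving gives Q = 6 with consumers paying £31 and sellers receiving £22 (the £9 wedge).
Burden on consumers: £4; on sellers: £5. (They sum to £9.)
The less price-elastic side of the market bears the larger share of a per-unit tax.

Consumers bear £4 per bushel; sellers bear £5 per bushel.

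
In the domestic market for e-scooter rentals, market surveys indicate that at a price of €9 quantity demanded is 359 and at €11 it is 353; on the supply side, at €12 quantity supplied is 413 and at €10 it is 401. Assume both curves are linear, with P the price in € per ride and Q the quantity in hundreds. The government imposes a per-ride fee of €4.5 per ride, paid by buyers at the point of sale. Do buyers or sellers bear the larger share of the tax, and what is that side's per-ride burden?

Demand slope: (353 − 359)/(11 − 9) = -3, so Qd = 386 − 3P.
Supply slope: (401 − 413)/(10 − 12) = 6, so Qs = 6P + 341.
Before the tax: set 386 − 3P = 6P + 341 → P* = €5, Q* = 371.
With the tax collected from buyers, demand (in seller-price terms) shifts: Qd = 386 − 3(P + 4.5).
New equilibrium: buyers pay €8, sellers receive €3.5, Q = 362. (Wedge: Pb − Ps = 4.5.)
Per-ride burden: buyers €3, sellers €1.5.
Buyers take the larger share because demand is less price-elastic here (demand slope 3 vs supply slope 6).
The less price-elastic side of the market bears the larger share of a per-unit tax.

Buyers bear the larger share: €3 per ride.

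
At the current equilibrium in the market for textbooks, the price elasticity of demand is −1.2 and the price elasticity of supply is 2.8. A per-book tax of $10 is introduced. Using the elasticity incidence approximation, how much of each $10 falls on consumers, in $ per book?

Consumers bear ≈ $7 per book.

Incidence ratio: consumers' share ≈ εs / (εs + |εd|) = 2.8 / (2.8 + 1.2) = 0.7.
So consumers bear ≈ 0.7 × $10 = $7; sellers bear $3.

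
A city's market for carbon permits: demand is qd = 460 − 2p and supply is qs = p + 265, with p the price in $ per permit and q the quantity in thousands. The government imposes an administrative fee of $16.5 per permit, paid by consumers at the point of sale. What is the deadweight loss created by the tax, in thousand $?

Before the tax: set 460 − 2p = p + 265 → p* = $65, q* = 330.
With the tax collected from consumers, demand (in seller-price terms) shifts: qd = 460 − 2(p + 16.5).
Solving gives q = 319 with consumers paying $70.5 and producers receiving $54 (the $16.5 wedge).
Quantity falls by |ΔQ| = |330 − 319| = 11.
DWL = ½ · t · |ΔQ| = ½ · 16.5 · 11 = $90.75.

Deadweight loss = $90.75 thousand.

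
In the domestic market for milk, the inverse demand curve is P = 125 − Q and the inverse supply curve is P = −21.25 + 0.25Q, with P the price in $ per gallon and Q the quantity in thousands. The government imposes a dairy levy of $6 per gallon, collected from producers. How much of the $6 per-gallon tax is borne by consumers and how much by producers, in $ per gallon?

Consumers bear $4.8 per gallon; producers bear $1.2 per gallon.

Inverting to Q(P) form: Qd = 125 − P; Qs = 4P + 85.
Without the tax, 125 − P = 4P + 85 gives 5P = 40, so P* = $8 and Q* = 117.
With the tax collected from producers, supply shifts: Qs = 4(P − 6) + 85.
New equilibrium: consumers pay $12.8, producers receive $6.8, Q = 112.2. (Wedge: Pb − Ps = 6.)
Burden on consumers: $4.8; on producers: $1.2. (They sum to $6.)
The less price-elastic side of the market bears the larger share of a per-unit tax.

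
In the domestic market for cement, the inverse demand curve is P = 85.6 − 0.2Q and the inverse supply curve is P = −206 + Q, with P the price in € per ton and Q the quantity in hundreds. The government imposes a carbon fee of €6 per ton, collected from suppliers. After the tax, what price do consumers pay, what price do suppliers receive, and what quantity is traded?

Inverting to Q(P) form: Qd = 428 − 5P; Qs = P + 206.
Without the tax, 428 − 5P = P + 206 gives 6P = 222, so P* = €37 and Q* = 243.
With the tax collected from suppliers, supply shifts: Qs = (P − 6) + 206.
New equilibrium: consumers pay €38, suppliers receive €32, Q = 238. (Wedge: Pb − Ps = 6.)
The less price-elastic side of the market bears the larger share of a per-unit tax.

Consumers pay €38; suppliers receive €32; quantity = 238.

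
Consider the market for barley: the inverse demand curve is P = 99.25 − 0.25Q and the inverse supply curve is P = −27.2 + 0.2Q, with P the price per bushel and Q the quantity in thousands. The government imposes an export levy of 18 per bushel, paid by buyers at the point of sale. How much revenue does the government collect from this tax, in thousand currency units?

Tax revenue = 4338 thousand.

Rewrite in direct form: Qd = 397 − 4P and Qs = 5P + 136.
Before the tax: set 397 − 4P = 5P + 136 → P* = 29, Q* = 281.
With the tax collected from buyers, demand (in seller-price terms) shifts: Qd = 397 − 4(P + 18).
Solving gives Q = 241 with buyers paying 39 and producers receiving 21 (the 18 wedge).
Revenue = t · Q = 18 · 241 = 4338.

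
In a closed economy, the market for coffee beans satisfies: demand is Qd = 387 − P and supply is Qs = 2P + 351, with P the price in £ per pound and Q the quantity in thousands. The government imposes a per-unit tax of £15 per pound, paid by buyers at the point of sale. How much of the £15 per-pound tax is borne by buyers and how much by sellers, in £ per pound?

Buyers bear £10 per pound; sellers bear £5 per pound.

Before the tax: set 387 − P = 2P + 351 → P* = £12, Q* = 375.
With the tax collected from buyers, demand (in seller-price terms) shifts: Qd = 387 − (P + 15).
New equilibrium: buyers pay £22, sellers receive £7, Q = 365. (Wedge: Pb − Ps = 15.)
Burden on buyers: £10; on sellers: £5. (They sum to £15.)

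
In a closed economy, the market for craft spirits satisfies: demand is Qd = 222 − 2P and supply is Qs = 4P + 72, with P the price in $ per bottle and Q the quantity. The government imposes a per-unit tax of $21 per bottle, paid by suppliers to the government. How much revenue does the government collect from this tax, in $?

Tax revenue = $3024.

Without the tax, 222 − 2P = 4P + 72 gives 6P = 150, so P* = $25 and Q* = 172.
With the tax collected from suppliers, supply shifts: Qs = 4(P − 21) + 72.
Solving gives Q = 144 with buyers paying $39 and suppliers receiving $18 (the $21 wedge).
Revenue = t · Q = 21 · 144 = $3024.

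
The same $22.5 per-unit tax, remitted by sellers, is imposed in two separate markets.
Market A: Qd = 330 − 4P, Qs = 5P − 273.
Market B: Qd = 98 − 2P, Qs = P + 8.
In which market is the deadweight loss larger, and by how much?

Market A, by $393.75.

Market A: pre-tax P* = $67, Q* = 62; post-tax Q = 12; deadweight loss = $562.5.
Market B: pre-tax P* = $30, Q* = 38; post-tax Q = 23; deadweight loss = $168.75.
Difference: $562.5 vs $168.75 → market A is larger by $393.75.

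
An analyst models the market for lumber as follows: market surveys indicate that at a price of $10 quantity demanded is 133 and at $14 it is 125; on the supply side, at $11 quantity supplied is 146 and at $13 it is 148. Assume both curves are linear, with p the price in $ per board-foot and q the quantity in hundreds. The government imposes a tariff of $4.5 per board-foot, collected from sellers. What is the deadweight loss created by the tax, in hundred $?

Demand slope: (125 − 133)/(14 − 10) = -2, so qd = 153 − 2p.
Supply slope: (148 − 146)/(13 − 11) = 1, so qs = p + 135.
Without the tax, 153 − 2p = p + 135 gives 3p = 18, so p* = $6 and q* = 141.
With the tax collected from sellers, supply shifts: qs = (p − 4.5) + 135.
New equilibrium: consumers pay $7.5, sellers receive $3, q = 138. (Wedge: pb − ps = 4.5.)
Quantity falls by |ΔQ| = |141 − 138| = 3.
DWL = ½ · t · |ΔQ| = ½ · 4.5 · 3 = $6.75.

Deadweight loss = $6.75 hundred.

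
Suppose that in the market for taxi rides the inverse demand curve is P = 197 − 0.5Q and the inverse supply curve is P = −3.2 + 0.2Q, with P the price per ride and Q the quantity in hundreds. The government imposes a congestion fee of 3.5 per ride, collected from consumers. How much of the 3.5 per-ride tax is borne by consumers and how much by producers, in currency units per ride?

Consumers bear 2.5 per ride; producers bear 1 per ride.

Inverting to Q(P) form: Qd = 394 − 2P; Qs = 5P + 16.
Without the tax, 394 − 2P = 5P + 16 gives 7P = 378, so P* = 54 and Q* = 286.
With the tax collected from consumers, demand (in seller-price terms) shifts: Qd = 394 − 2(P + 3.5).
New equilibrium: consumers pay 56.5, producers receive 53, Q = 281. (Wedge: Pb − Ps = 3.5.)
Burden on consumers: 2.5; on producers: 1. (They sum to 3.5.)
The less price-elastic side of the market bears the larger share of a per-unit tax.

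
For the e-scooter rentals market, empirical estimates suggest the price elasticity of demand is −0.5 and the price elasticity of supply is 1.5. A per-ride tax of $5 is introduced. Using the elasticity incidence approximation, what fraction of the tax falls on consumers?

Incidence ratio: consumers' share ≈ εs / (εs + |εd|) = 1.5 / (1.5 + 0.5) = 0.75.
Supply is the more elastic side, so consumers bear the larger share.

Consumers' share ≈ 0.75.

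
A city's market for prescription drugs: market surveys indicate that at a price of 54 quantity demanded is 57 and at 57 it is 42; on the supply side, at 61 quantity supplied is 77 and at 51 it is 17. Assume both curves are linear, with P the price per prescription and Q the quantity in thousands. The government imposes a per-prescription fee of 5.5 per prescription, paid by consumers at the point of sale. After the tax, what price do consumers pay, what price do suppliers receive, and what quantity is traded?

Consumers pay 59; suppliers receive 53.5; quantity = 32.

Demand slope: (42 − 57)/(57 − 54) = -5, so Qd = 327 − 5P.
Supply slope: (17 − 77)/(51 − 61) = 6, so Qs = 6P − 289.
Without the tax, 327 − 5P = 6P − 289 gives 11P = 616, so P* = 56 and Q* = 47.
With the tax collected from consumers, demand (in seller-price terms) shifts: Qd = 327 − 5(P + 5.5).
New equilibrium: consumers pay 59, suppliers receive 53.5, Q = 32. (Wedge: Pb − Ps = 5.5.)
The less price-elastic side of the market bears the larger share of a per-unit tax.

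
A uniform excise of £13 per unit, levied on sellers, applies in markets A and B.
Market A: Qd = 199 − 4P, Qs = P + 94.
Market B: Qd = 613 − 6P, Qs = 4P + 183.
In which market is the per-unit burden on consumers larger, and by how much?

Market B, by £2.6.

Market A: pre-tax P* = £21, Q* = 115; post-tax Q = 104.6; per-unit burden on consumers = £2.6.
Market B: pre-tax P* = £43, Q* = 355; post-tax Q = 323.8; per-unit burden on consumers = £5.2.
Difference: £2.6 vs £5.2 → market B is larger by £2.6.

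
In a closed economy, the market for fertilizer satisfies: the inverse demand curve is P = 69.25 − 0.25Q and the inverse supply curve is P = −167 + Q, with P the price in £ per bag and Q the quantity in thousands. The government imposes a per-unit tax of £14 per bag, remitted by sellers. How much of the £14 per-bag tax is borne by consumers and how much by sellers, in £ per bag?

Consumers bear £2.8 per bag; sellers bear £11.2 per bag.

Inverting to Q(P) form: Qd = 277 − 4P; Qs = P + 167.
Before the tax: set 277 − 4P = P + 167 → P* = £22, Q* = 189.
With the tax collected from sellers, supply shifts: Qs = (P − 14) + 167.
New equilibrium: consumers pay £24.8, sellers receive £10.8, Q = 177.8. (Wedge: Pb − Ps = 14.)
Burden on consumers: £2.8; on sellers: £11.2. (They sum to £14.)
The less price-elastic side of the market bears the larger share of a per-unit tax.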